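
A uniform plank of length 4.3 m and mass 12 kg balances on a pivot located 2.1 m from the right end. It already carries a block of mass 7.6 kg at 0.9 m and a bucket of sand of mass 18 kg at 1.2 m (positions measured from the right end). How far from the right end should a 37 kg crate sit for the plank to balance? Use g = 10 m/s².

x ≈ 2.77 m from the right end

About the pivot (at 2.1 m from the right end):
Beam weight: 12 × 10 = 120 N down at 2.15 m → arm 0.05 m, τ = 120 × 0.05 = 6 N·m counterclockwise.
Block: 7.6 × 10 = 76 N down at 0.9 m → arm 1.2 m, τ = 76 × 1.2 = 91.2 N·m clockwise.
Bucket of sand: 18 × 10 = 180 N down at 1.2 m → arm 0.9 m, τ = 180 × 0.9 = 162 N·m clockwise.
Net moment of existing loads = 247.2 N·m clockwise.
The crate weighs 37 × 10 = 370 N and must supply an equal counterclockwise moment, so its lever arm about the pivot is 247.2 / 370 = 0.668 m.
That puts it at 2.1 + 0.668 = 2.77 m from the right end.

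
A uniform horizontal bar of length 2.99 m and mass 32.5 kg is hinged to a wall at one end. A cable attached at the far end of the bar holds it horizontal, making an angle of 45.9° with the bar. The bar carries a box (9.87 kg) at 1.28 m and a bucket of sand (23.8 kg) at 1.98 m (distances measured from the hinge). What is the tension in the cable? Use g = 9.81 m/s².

T ≈ 495 N

Taking torques about the hinge:
Beam weight: 32.5 × 9.81 = 318.8 N down at 1.495 m → arm 1.495 m, τ = 318.8 × 1.495 = 476.6 N·m clockwise.
Box: 9.87 × 9.81 = 96.82 N down at 1.28 m → arm 1.28 m, τ = 96.82 × 1.28 = 123.9 N·m clockwise.
Bucket of sand: 23.8 × 9.81 = 233.5 N down at 1.98 m → arm 1.98 m, τ = 233.5 × 1.98 = 462.3 N·m clockwise.
Total clockwise load moment = 1063 N·m.
The cable tension T acts at 2.99 m; only its component perpendicular to the bar, T sinθ, produces torque. sin 45.9° = 0.7181.
Στ = 0 ⇒ T × 2.99 × 0.7181 = 1063 ⇒ T = 1063 / 2.147 = 495 N.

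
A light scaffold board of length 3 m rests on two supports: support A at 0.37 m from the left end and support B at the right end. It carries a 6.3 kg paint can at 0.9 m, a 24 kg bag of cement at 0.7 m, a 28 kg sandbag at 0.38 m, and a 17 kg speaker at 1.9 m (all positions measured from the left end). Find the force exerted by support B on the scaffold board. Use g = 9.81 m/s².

Taking torques about support A:
Paint can: 6.3 × 9.81 = 61.8 N down at 0.9 m → arm 0.53 m, τ = 61.8 × 0.53 = 32.75 N·m clockwise.
Bag of cement: 24 × 9.81 = 235.4 N down at 0.7 m → arm 0.33 m, τ = 235.4 × 0.33 = 77.68 N·m clockwise.
Sandbag: 28 × 9.81 = 274.7 N down at 0.38 m → arm 0.01 m, τ = 274.7 × 0.01 = 2.747 N·m clockwise.
Speaker: 17 × 9.81 = 166.8 N down at 1.9 m → arm 1.53 m, τ = 166.8 × 1.53 = 255.2 N·m clockwise.
Net load moment about support A = 368.4 N·m clockwise.
Reaction R at support B is upward at 3 m, arm 2.63 m → moment R × 2.63 counterclockwise.
Balancing moments: R × 2.63 = 368.4, giving R = 140 N.

R_B ≈ 140 N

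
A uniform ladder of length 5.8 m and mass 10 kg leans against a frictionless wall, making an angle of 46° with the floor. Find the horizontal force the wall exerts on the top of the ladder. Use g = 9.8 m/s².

N_wall ≈ 47.3 N

Taking torques about the foot of the ladder:
Ladder weight 10×9.8 = 98 N acts at 2.9 m along the ladder; its horizontal arm is 2.9·cos46° = 2.015 m → τ = 197.5 N·m clockwise.
Wall normal N acts horizontally at the top; its moment arm is the height L sinθ = 5.8·sin46° = 4.172 m, counterclockwise.
For rotational equilibrium, N × 4.172 = 197.5, so N = 47.3 N.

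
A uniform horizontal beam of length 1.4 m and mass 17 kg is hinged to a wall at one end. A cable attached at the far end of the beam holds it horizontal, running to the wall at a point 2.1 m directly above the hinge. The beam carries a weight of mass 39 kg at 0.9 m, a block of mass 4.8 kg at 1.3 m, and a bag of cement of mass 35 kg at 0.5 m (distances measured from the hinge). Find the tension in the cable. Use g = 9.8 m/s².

T ≈ 595 N

Taking torques about the hinge:
Beam weight: 17 × 9.8 = 166.6 N down at 0.7 m → arm 0.7 m, τ = 166.6 × 0.7 = 116.6 N·m clockwise.
Weight: 39 × 9.8 = 382.2 N down at 0.9 m → arm 0.9 m, τ = 382.2 × 0.9 = 344 N·m clockwise.
Block: 4.8 × 9.8 = 47.04 N down at 1.3 m → arm 1.3 m, τ = 47.04 × 1.3 = 61.15 N·m clockwise.
Bag of cement: 35 × 9.8 = 343 N down at 0.5 m → arm 0.5 m, τ = 343 × 0.5 = 171.5 N·m clockwise.
Total clockwise load moment = 693.2 N·m.
The cable tension T acts at 1.4 m; only its component perpendicular to the beam, T sinθ, produces torque. sinθ = h/√(h²+d²) = 2.1/√(2.1²+1.4²) = 0.8321.
Setting net torque to zero: T × 1.4 × 0.8321 = 693.2 → T = 693.2 / 1.165 = 595 N.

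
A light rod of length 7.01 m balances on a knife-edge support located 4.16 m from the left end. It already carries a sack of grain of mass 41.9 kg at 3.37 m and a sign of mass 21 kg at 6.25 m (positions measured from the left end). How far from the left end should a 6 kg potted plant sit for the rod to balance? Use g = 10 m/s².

About the knife-edge support (at 4.16 m from the left end):
Sack of grain: 41.9 × 10 = 419 N down at 3.37 m → arm 0.79 m, τ = 419 × 0.79 = 331 N·m counterclockwise.
Sign: 21 × 10 = 210 N down at 6.25 m → arm 2.09 m, τ = 210 × 2.09 = 438.9 N·m clockwise.
Net moment of existing loads = 107.9 N·m clockwise.
The potted plant weighs 6 × 10 = 60 N and must supply an equal counterclockwise moment, so its lever arm about the knife-edge support is 107.9 / 60 = 1.8 m.
That puts it at 4.16 − 1.8 = 2.36 m from the left end.

x ≈ 2.36 m from the left end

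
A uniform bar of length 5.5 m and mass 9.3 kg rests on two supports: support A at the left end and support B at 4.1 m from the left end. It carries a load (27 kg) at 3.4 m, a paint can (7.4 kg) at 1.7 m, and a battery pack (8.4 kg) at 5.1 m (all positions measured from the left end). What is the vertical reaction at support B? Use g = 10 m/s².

R_B ≈ 421 N

Take moments about support A.
Beam weight: 9.3 × 10 = 93 N down at 2.75 m → arm 2.75 m, τ = 93 × 2.75 = 255.8 N·m clockwise.
Load: 27 × 10 = 270 N down at 3.4 m → arm 3.4 m, τ = 270 × 3.4 = 918 N·m clockwise.
Paint can: 7.4 × 10 = 74 N down at 1.7 m → arm 1.7 m, τ = 74 × 1.7 = 125.8 N·m clockwise.
Battery pack: 8.4 × 10 = 84 N down at 5.1 m → arm 5.1 m, τ = 84 × 5.1 = 428.4 N·m clockwise.
Net load moment about support A = 1728 N·m clockwise.
Reaction R at support B is upward at 4.1 m, arm 4.1 m → moment R × 4.1 counterclockwise.
Στ = 0 ⇒ R × 4.1 = 1728 ⇒ R = 421 N.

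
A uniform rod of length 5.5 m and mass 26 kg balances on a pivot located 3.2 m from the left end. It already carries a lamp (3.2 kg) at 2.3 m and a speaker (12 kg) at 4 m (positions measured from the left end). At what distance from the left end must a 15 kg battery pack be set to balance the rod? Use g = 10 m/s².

x ≈ 3.53 m from the left end

Taking torques about the pivot (at 3.2 m from the left end):
Beam weight: 26 × 10 = 260 N down at 2.75 m → arm 0.45 m, τ = 260 × 0.45 = 117 N·m counterclockwise.
Lamp: 3.2 × 10 = 32 N down at 2.3 m → arm 0.9 m, τ = 32 × 0.9 = 28.8 N·m counterclockwise.
Speaker: 12 × 10 = 120 N down at 4 m → arm 0.8 m, τ = 120 × 0.8 = 96 N·m clockwise.
Net moment of existing loads = 49.8 N·m counterclockwise.
The battery pack weighs 15 × 10 = 150 N and must supply an equal clockwise moment, so its lever arm about the pivot is 49.8 / 150 = 0.332 m.
That puts it at 3.2 + 0.332 = 3.53 m from the left end.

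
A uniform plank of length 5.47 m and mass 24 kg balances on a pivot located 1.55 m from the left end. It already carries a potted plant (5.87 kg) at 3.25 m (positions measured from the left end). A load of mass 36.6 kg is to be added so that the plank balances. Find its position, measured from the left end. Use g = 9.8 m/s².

About the pivot (at 1.55 m from the left end):
Beam weight: 24 × 9.8 = 235.2 N down at 2.735 m → arm 1.185 m, τ = 235.2 × 1.185 = 278.7 N·m clockwise.
Potted plant: 5.87 × 9.8 = 57.53 N down at 3.25 m → arm 1.7 m, τ = 57.53 × 1.7 = 97.8 N·m clockwise.
Net moment of existing loads = 376.5 N·m clockwise.
The load weighs 36.6 × 9.8 = 358.7 N and must supply an equal counterclockwise moment, so its lever arm about the pivot is 376.5 / 358.7 = 1.05 m.
That puts it at 1.55 − 1.05 = 0.5 m from the left end.

x ≈ 0.5 m from the left end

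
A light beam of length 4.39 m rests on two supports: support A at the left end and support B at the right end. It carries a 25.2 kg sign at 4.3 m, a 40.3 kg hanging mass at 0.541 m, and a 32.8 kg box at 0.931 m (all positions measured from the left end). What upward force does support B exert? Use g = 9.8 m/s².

About support A:
Sign: 25.2 × 9.8 = 247 N down at 4.3 m → arm 4.3 m, τ = 247 × 4.3 = 1062 N·m clockwise.
Hanging mass: 40.3 × 9.8 = 394.9 N down at 0.541 m → arm 0.541 m, τ = 394.9 × 0.541 = 213.6 N·m clockwise.
Box: 32.8 × 9.8 = 321.4 N down at 0.931 m → arm 0.931 m, τ = 321.4 × 0.931 = 299.2 N·m clockwise.
Net load moment about support A = 1575 N·m clockwise.
Reaction R at support B is upward at 4.39 m, arm 4.39 m → moment R × 4.39 counterclockwise.
Setting net torque to zero: R × 4.39 = 1575 → R = 359 N.

R_B ≈ 359 N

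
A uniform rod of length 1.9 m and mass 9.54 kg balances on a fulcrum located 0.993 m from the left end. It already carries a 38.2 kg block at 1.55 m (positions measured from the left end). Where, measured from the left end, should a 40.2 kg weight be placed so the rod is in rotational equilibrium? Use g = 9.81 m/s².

About the fulcrum (at 0.993 m from the left end):
Beam weight: 9.54 × 9.81 = 93.59 N down at 0.95 m → arm 0.043 m, τ = 93.59 × 0.043 = 4.024 N·m counterclockwise.
Block: 38.2 × 9.81 = 374.7 N down at 1.55 m → arm 0.557 m, τ = 374.7 × 0.557 = 208.7 N·m clockwise.
Net moment of existing loads = 204.7 N·m clockwise.
The weight weighs 40.2 × 9.81 = 394.4 N and must supply an equal counterclockwise moment, so its lever arm about the fulcrum is 204.7 / 394.4 = 0.519 m.
That puts it at 0.993 − 0.519 = 0.474 m from the left end.

x ≈ 0.474 m from the left end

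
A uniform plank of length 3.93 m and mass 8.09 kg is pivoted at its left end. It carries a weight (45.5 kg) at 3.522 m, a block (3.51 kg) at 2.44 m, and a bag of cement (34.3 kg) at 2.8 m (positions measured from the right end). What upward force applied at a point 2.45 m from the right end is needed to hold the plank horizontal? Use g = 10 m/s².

F ≈ 530 N

Choose the left end as the axis so the unknown pivot reaction has zero arm there.
Beam weight: 8.09 × 10 = 80.9 N down at 1.965 m → arm 1.965 m, τ = 80.9 × 1.965 = 159 N·m clockwise.
Weight: 45.5 × 10 = 455 N down at 3.522 m → arm 0.408 m, τ = 455 × 0.408 = 185.6 N·m clockwise.
Block: 3.51 × 10 = 35.1 N down at 2.44 m → arm 1.49 m, τ = 35.1 × 1.49 = 52.3 N·m clockwise.
Bag of cement: 34.3 × 10 = 343 N down at 2.8 m → arm 1.13 m, τ = 343 × 1.13 = 387.6 N·m clockwise.
Net moment of the loads = 784.5 N·m clockwise.
The upward force F acts at a point 2.45 m from the right end, arm 1.48 m, giving F × 1.48 counterclockwise.
For rotational equilibrium, F × 1.48 = 784.5, so F = 784.5 / 1.48 = 530 N.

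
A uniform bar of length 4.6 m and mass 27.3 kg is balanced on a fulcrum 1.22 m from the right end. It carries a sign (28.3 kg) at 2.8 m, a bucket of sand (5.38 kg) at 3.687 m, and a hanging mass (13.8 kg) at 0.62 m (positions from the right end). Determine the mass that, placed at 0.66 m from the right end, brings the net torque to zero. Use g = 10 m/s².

Choose the fulcrum (at 1.22 m from the right end) as the axis so the support reaction has zero arm there.
Beam weight: 27.3 × 10 = 273 N down at 2.3 m → arm 1.08 m, τ = 273 × 1.08 = 294.8 N·m counterclockwise.
Sign: 28.3 × 10 = 283 N down at 2.8 m → arm 1.58 m, τ = 283 × 1.58 = 447.1 N·m counterclockwise.
Bucket of sand: 5.38 × 10 = 53.8 N down at 3.687 m → arm 2.467 m, τ = 53.8 × 2.467 = 132.7 N·m counterclockwise.
Hanging mass: 13.8 × 10 = 138 N down at 0.62 m → arm 0.6 m, τ = 138 × 0.6 = 82.8 N·m clockwise.
Net moment of known loads = 791.8 N·m counterclockwise.
An unknown mass m at 0.66 m has arm 0.56 m; its moment is m·g·0.56 clockwise.
For rotational equilibrium, m × 10 × 0.56 = 791.8, so m = 791.8 / (10 × 0.56) = 141 kg.

m ≈ 141 kg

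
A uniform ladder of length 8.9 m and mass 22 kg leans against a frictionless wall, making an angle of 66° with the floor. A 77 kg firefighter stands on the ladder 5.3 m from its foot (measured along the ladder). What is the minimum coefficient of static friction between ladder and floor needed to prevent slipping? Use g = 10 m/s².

μ_min ≈ 0.256

Sum moments about the foot of the ladder (the floor normal and friction both act there and drop out).
Ladder weight 22×10 = 220 N acts at 4.45 m along the ladder; its horizontal arm is 4.45·cos66° = 1.81 m → τ = 398.2 N·m clockwise.
Firefighter: 77×10 = 770 N at 5.3 m → arm 2.156 m → τ = 1660 N·m clockwise.
Wall normal N acts horizontally at the top; its moment arm is the height L sinθ = 8.9·sin66° = 8.131 m, counterclockwise.
For rotational equilibrium, N × 8.131 = 2058, so N = 253.1 N.
ΣFx = 0 ⇒ f = N_wall = 253.1 N. ΣFy = 0 ⇒ N_floor = 990 N.
μ_min = f / N_floor = 253.1 / 990 = 0.256.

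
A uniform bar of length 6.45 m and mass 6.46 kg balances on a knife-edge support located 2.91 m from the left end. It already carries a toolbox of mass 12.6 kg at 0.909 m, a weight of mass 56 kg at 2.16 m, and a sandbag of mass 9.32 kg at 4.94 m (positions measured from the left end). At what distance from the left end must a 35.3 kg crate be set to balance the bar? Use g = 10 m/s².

About the knife-edge support (at 2.91 m from the left end):
Beam weight: 6.46 × 10 = 64.6 N down at 3.225 m → arm 0.315 m, τ = 64.6 × 0.315 = 20.35 N·m clockwise.
Toolbox: 12.6 × 10 = 126 N down at 0.909 m → arm 2.001 m, τ = 126 × 2.001 = 252.1 N·m counterclockwise.
Weight: 56 × 10 = 560 N down at 2.16 m → arm 0.75 m, τ = 560 × 0.75 = 420 N·m counterclockwise.
Sandbag: 9.32 × 10 = 93.2 N down at 4.94 m → arm 2.03 m, τ = 93.2 × 2.03 = 189.2 N·m clockwise.
Net moment of existing loads = 462.6 N·m counterclockwise.
The crate weighs 35.3 × 10 = 353 N and must supply an equal clockwise moment, so its lever arm about the knife-edge support is 462.6 / 353 = 1.31 m.
That puts it at 2.91 + 1.31 = 4.22 m from the left end.

x ≈ 4.22 m from the left end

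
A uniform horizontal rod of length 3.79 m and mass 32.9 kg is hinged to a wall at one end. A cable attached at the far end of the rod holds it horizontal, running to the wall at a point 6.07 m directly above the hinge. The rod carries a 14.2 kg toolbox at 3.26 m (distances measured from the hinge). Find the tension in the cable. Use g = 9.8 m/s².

Choose the hinge as the axis so the unknown hinge reaction has zero arm there.
Beam weight: 32.9 × 9.8 = 322.4 N down at 1.895 m → arm 1.895 m, τ = 322.4 × 1.895 = 610.9 N·m clockwise.
Toolbox: 14.2 × 9.8 = 139.2 N down at 3.26 m → arm 3.26 m, τ = 139.2 × 3.26 = 453.8 N·m clockwise.
Total clockwise load moment = 1065 N·m.
The cable tension T acts at 3.79 m; only its component perpendicular to the rod, T sinθ, produces torque. sinθ = h/√(h²+d²) = 6.07/√(6.07²+3.79²) = 0.8482.
Setting net torque to zero: T × 3.79 × 0.8482 = 1065 → T = 1065 / 3.215 = 331 N.

T ≈ 331 N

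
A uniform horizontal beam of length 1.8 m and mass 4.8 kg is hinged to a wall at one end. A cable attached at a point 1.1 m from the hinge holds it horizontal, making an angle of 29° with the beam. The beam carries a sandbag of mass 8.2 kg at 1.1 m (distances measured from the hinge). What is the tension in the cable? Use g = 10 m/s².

T ≈ 250 N

Take moments about the hinge.
Beam weight: 4.8 × 10 = 48 N down at 0.9 m → arm 0.9 m, τ = 48 × 0.9 = 43.2 N·m clockwise.
Sandbag: 8.2 × 10 = 82 N down at 1.1 m → arm 1.1 m, τ = 82 × 1.1 = 90.2 N·m clockwise.
Total clockwise load moment = 133.4 N·m.
The cable tension T acts at 1.1 m; only its component perpendicular to the beam, T sinθ, produces torque. sin 29° = 0.4848.
For rotational equilibrium, T × 1.1 × 0.4848 = 133.4, so T = 133.4 / 0.5333 = 250 N.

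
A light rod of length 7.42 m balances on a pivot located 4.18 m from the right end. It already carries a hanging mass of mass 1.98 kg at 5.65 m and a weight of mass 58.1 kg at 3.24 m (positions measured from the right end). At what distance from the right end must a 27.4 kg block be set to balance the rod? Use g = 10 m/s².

x ≈ 6.07 m from the right end

About the pivot (at 4.18 m from the right end):
Hanging mass: 1.98 × 10 = 19.8 N down at 5.65 m → arm 1.47 m, τ = 19.8 × 1.47 = 29.11 N·m counterclockwise.
Weight: 58.1 × 10 = 581 N down at 3.24 m → arm 0.94 m, τ = 581 × 0.94 = 546.1 N·m clockwise.
Net moment of existing loads = 517 N·m clockwise.
The block weighs 27.4 × 10 = 274 N and must supply an equal counterclockwise moment, so its lever arm about the pivot is 517 / 274 = 1.89 m.
That puts it at 4.18 + 1.89 = 6.07 m from the right end.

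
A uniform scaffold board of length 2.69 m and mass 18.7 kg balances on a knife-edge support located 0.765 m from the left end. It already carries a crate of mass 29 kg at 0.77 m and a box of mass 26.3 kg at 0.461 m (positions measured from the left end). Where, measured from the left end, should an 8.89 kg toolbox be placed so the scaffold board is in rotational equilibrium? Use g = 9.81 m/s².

x ≈ 0.428 m from the left end

Take moments about the knife-edge support (at 0.765 m from the left end).
Beam weight: 18.7 × 9.81 = 183.4 N down at 1.345 m → arm 0.58 m, τ = 183.4 × 0.58 = 106.4 N·m clockwise.
Crate: 29 × 9.81 = 284.5 N down at 0.77 m → arm 0.005 m, τ = 284.5 × 0.005 = 1.423 N·m clockwise.
Box: 26.3 × 9.81 = 258 N down at 0.461 m → arm 0.304 m, τ = 258 × 0.304 = 78.43 N·m counterclockwise.
Net moment of existing loads = 29.39 N·m clockwise.
The toolbox weighs 8.89 × 9.81 = 87.21 N and must supply an equal counterclockwise moment, so its lever arm about the knife-edge support is 29.39 / 87.21 = 0.337 m.
That puts it at 0.765 − 0.337 = 0.428 m from the left end.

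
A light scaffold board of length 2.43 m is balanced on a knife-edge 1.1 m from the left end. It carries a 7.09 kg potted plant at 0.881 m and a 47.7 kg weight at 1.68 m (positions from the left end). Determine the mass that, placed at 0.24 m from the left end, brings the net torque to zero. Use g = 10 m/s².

Take moments about the knife-edge (at 1.1 m from the left end).
Potted plant: 7.09 × 10 = 70.9 N down at 0.881 m → arm 0.219 m, τ = 70.9 × 0.219 = 15.53 N·m counterclockwise.
Weight: 47.7 × 10 = 477 N down at 1.68 m → arm 0.58 m, τ = 477 × 0.58 = 276.7 N·m clockwise.
Net moment of known loads = 261.2 N·m clockwise.
An unknown mass m at 0.24 m has arm 0.86 m; its moment is m·g·0.86 counterclockwise.
Balancing moments: m × 10 × 0.86 = 261.2, giving m = 261.2 / (10 × 0.86) = 30.4 kg.

m ≈ 30.4 kg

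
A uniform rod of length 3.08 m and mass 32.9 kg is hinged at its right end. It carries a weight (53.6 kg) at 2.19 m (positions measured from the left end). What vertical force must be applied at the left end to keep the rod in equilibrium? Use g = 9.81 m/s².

Taking torques about the right end:
Beam weight: 32.9 × 9.81 = 322.7 N down at 1.54 m → arm 1.54 m, τ = 322.7 × 1.54 = 497 N·m counterclockwise.
Weight: 53.6 × 9.81 = 525.8 N down at 2.19 m → arm 0.89 m, τ = 525.8 × 0.89 = 468 N·m counterclockwise.
Net moment of the loads = 965 N·m counterclockwise.
The upward force F acts at the left end, arm 3.08 m, giving F × 3.08 clockwise.
Balancing moments: F × 3.08 = 965, giving F = 965 / 3.08 = 313 N.

F ≈ 313 N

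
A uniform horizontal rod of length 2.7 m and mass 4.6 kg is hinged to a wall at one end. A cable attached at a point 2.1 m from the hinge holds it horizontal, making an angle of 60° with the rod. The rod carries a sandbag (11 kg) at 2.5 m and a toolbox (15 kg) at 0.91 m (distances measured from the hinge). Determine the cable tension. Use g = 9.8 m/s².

T ≈ 255 N

Sum moments about the hinge (the unknown hinge reaction has zero arm there).
Beam weight: 4.6 × 9.8 = 45.08 N down at 1.35 m → arm 1.35 m, τ = 45.08 × 1.35 = 60.86 N·m clockwise.
Sandbag: 11 × 9.8 = 107.8 N down at 2.5 m → arm 2.5 m, τ = 107.8 × 2.5 = 269.5 N·m clockwise.
Toolbox: 15 × 9.8 = 147 N down at 0.91 m → arm 0.91 m, τ = 147 × 0.91 = 133.8 N·m clockwise.
Total clockwise load moment = 464.2 N·m.
The cable tension T acts at 2.1 m; only its component perpendicular to the rod, T sinθ, produces torque. sin 60° = 0.866.
Στ = 0 ⇒ T × 2.1 × 0.866 = 464.2 ⇒ T = 464.2 / 1.819 = 255 N.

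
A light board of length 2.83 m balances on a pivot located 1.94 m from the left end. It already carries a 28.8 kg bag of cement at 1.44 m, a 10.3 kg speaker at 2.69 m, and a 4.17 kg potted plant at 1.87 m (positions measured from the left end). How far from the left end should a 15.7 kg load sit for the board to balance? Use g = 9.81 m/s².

x ≈ 2.38 m from the left end

Choose the pivot (at 1.94 m from the left end) as the axis so the support reaction has zero arm there.
Bag of cement: 28.8 × 9.81 = 282.5 N down at 1.44 m → arm 0.5 m, τ = 282.5 × 0.5 = 141.2 N·m counterclockwise.
Speaker: 10.3 × 9.81 = 101 N down at 2.69 m → arm 0.75 m, τ = 101 × 0.75 = 75.75 N·m clockwise.
Potted plant: 4.17 × 9.81 = 40.91 N down at 1.87 m → arm 0.07 m, τ = 40.91 × 0.07 = 2.864 N·m counterclockwise.
Net moment of existing loads = 68.31 N·m counterclockwise.
The load weighs 15.7 × 9.81 = 154 N and must supply an equal clockwise moment, so its lever arm about the pivot is 68.31 / 154 = 0.444 m.
That puts it at 1.94 + 0.444 = 2.38 m from the left end.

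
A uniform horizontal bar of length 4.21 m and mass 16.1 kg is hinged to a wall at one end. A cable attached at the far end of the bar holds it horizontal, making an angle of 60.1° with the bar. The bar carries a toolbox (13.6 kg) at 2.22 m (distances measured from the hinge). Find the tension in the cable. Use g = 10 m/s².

Take moments about the hinge.
Beam weight: 16.1 × 10 = 161 N down at 2.105 m → arm 2.105 m, τ = 161 × 2.105 = 338.9 N·m clockwise.
Toolbox: 13.6 × 10 = 136 N down at 2.22 m → arm 2.22 m, τ = 136 × 2.22 = 301.9 N·m clockwise.
Total clockwise load moment = 640.8 N·m.
The cable tension T acts at 4.21 m; only its component perpendicular to the bar, T sinθ, produces torque. sin 60.1° = 0.8669.
For rotational equilibrium, T × 4.21 × 0.8669 = 640.8, so T = 640.8 / 3.65 = 176 N.

T ≈ 176 N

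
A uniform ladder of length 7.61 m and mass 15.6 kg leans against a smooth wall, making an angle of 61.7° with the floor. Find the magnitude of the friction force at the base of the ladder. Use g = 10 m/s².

Choose the foot of the ladder as the axis so the floor normal and friction both act there and drop out.
Ladder weight 15.6×10 = 156 N acts at 3.805 m along the ladder; its horizontal arm is 3.805·cos61.7° = 1.804 m → τ = 281.4 N·m clockwise.
Wall normal N acts horizontally at the top; its moment arm is the height L sinθ = 7.61·sin61.7° = 6.7 m, counterclockwise.
For rotational equilibrium, N × 6.7 = 281.4, so N = 42 N.
ΣFx = 0: friction at the foot balances the wall's push, so f = N_wall = 42 N.

f ≈ 42 N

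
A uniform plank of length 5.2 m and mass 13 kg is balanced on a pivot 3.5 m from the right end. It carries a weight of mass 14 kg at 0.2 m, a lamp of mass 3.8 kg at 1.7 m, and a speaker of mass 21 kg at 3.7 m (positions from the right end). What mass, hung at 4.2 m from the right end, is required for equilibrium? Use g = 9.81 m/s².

m ≈ 86.5 kg

Sum moments about the pivot (at 3.5 m from the right end) (the support reaction has zero arm there).
Beam weight: 13 × 9.81 = 127.5 N down at 2.6 m → arm 0.9 m, τ = 127.5 × 0.9 = 114.8 N·m clockwise.
Weight: 14 × 9.81 = 137.3 N down at 0.2 m → arm 3.3 m, τ = 137.3 × 3.3 = 453.1 N·m clockwise.
Lamp: 3.8 × 9.81 = 37.28 N down at 1.7 m → arm 1.8 m, τ = 37.28 × 1.8 = 67.1 N·m clockwise.
Speaker: 21 × 9.81 = 206 N down at 3.7 m → arm 0.2 m, τ = 206 × 0.2 = 41.2 N·m counterclockwise.
Net moment of known loads = 593.8 N·m clockwise.
An unknown mass m at 4.2 m has arm 0.7 m; its moment is m·g·0.7 counterclockwise.
Στ = 0 ⇒ m × 9.81 × 0.7 = 593.8 ⇒ m = 593.8 / (9.81 × 0.7) = 86.5 kg.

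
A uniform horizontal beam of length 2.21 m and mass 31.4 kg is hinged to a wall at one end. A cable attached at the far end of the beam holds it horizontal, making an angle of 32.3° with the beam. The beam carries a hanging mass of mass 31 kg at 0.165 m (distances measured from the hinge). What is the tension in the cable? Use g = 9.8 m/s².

T ≈ 330 N

Taking torques about the hinge:
Beam weight: 31.4 × 9.8 = 307.7 N down at 1.105 m → arm 1.105 m, τ = 307.7 × 1.105 = 340 N·m clockwise.
Hanging mass: 31 × 9.8 = 303.8 N down at 0.165 m → arm 0.165 m, τ = 303.8 × 0.165 = 50.13 N·m clockwise.
Total clockwise load moment = 390.1 N·m.
The cable tension T acts at 2.21 m; only its component perpendicular to the beam, T sinθ, produces torque. sin 32.3° = 0.5344.
Balancing moments: T × 2.21 × 0.5344 = 390.1, giving T = 390.1 / 1.181 = 330 N.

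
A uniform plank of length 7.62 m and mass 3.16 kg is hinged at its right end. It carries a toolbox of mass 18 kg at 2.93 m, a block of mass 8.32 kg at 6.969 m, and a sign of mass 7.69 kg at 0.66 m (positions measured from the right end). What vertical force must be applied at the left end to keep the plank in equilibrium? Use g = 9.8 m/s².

Sum moments about the right end (the unknown pivot reaction has zero arm there).
Beam weight: 3.16 × 9.8 = 30.97 N down at 3.81 m → arm 3.81 m, τ = 30.97 × 3.81 = 118 N·m counterclockwise.
Toolbox: 18 × 9.8 = 176.4 N down at 2.93 m → arm 2.93 m, τ = 176.4 × 2.93 = 516.9 N·m counterclockwise.
Block: 8.32 × 9.8 = 81.54 N down at 6.969 m → arm 6.969 m, τ = 81.54 × 6.969 = 568.3 N·m counterclockwise.
Sign: 7.69 × 9.8 = 75.36 N down at 0.66 m → arm 0.66 m, τ = 75.36 × 0.66 = 49.74 N·m counterclockwise.
Net moment of the loads = 1253 N·m counterclockwise.
The upward force F acts at the left end, arm 7.62 m, giving F × 7.62 clockwise.
Στ = 0 ⇒ F × 7.62 = 1253 ⇒ F = 1253 / 7.62 = 164 N.

F ≈ 164 N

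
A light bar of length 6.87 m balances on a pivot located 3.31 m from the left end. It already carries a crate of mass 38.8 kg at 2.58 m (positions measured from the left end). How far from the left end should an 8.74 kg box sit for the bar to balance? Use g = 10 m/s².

Choose the pivot (at 3.31 m from the left end) as the axis so the support reaction has zero arm there.
Crate: 38.8 × 10 = 388 N down at 2.58 m → arm 0.73 m, τ = 388 × 0.73 = 283.2 N·m counterclockwise.
Net moment of existing loads = 283.2 N·m counterclockwise.
The box weighs 8.74 × 10 = 87.4 N and must supply an equal clockwise moment, so its lever arm about the pivot is 283.2 / 87.4 = 3.24 m.
That puts it at 3.31 + 3.24 = 6.55 m from the left end.

x ≈ 6.55 m from the left end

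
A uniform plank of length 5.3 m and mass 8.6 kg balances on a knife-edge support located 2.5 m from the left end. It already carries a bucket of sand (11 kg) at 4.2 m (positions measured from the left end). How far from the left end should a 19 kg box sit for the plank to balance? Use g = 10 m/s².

x ≈ 1.45 m from the left end

Choose the knife-edge support (at 2.5 m from the left end) as the axis so the support reaction has zero arm there.
Beam weight: 8.6 × 10 = 86 N down at 2.65 m → arm 0.15 m, τ = 86 × 0.15 = 12.9 N·m clockwise.
Bucket of sand: 11 × 10 = 110 N down at 4.2 m → arm 1.7 m, τ = 110 × 1.7 = 187 N·m clockwise.
Net moment of existing loads = 199.9 N·m clockwise.
The box weighs 19 × 10 = 190 N and must supply an equal counterclockwise moment, so its lever arm about the knife-edge support is 199.9 / 190 = 1.05 m.
That puts it at 2.5 − 1.05 = 1.45 m from the left end.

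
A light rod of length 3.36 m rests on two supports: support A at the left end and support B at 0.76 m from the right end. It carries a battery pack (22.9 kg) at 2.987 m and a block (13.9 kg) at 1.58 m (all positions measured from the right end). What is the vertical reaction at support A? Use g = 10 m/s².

Choose support B as the axis so its reaction then has zero moment arm.
Battery pack: 22.9 × 10 = 229 N down at 2.987 m → arm 2.227 m, τ = 229 × 2.227 = 510 N·m counterclockwise.
Block: 13.9 × 10 = 139 N down at 1.58 m → arm 0.82 m, τ = 139 × 0.82 = 114 N·m counterclockwise.
Net load moment about support B = 624 N·m counterclockwise.
Reaction R at support A is upward at 3.36 m, arm 2.6 m → moment R × 2.6 clockwise.
Στ = 0 ⇒ R × 2.6 = 624 ⇒ R = 240 N.

R_A ≈ 240 N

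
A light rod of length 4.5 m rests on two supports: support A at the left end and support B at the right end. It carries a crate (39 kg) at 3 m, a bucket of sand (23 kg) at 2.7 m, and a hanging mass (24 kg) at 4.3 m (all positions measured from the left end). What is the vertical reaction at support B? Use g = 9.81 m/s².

Taking torques about support A:
Crate: 39 × 9.81 = 382.6 N down at 3 m → arm 3 m, τ = 382.6 × 3 = 1148 N·m clockwise.
Bucket of sand: 23 × 9.81 = 225.6 N down at 2.7 m → arm 2.7 m, τ = 225.6 × 2.7 = 609.1 N·m clockwise.
Hanging mass: 24 × 9.81 = 235.4 N down at 4.3 m → arm 4.3 m, τ = 235.4 × 4.3 = 1012 N·m clockwise.
Net load moment about support A = 2769 N·m clockwise.
Reaction R at support B is upward at 4.5 m, arm 4.5 m → moment R × 4.5 counterclockwise.
Στ = 0 ⇒ R × 4.5 = 2769 ⇒ R = 615 N.

R_B ≈ 615 N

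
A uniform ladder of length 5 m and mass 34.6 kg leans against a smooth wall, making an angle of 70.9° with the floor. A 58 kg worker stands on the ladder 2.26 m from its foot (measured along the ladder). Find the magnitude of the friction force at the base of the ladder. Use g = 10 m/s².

Sum moments about the foot of the ladder (the floor normal and friction both act there and drop out).
Ladder weight 34.6×10 = 346 N acts at 2.5 m along the ladder; its horizontal arm is 2.5·cos70.9° = 0.818 m → τ = 283 N·m clockwise.
Worker: 58×10 = 580 N at 2.26 m → arm 0.7395 m → τ = 428.9 N·m clockwise.
Wall normal N acts horizontally at the top; its moment arm is the height L sinθ = 5·sin70.9° = 4.725 m, counterclockwise.
Balancing moments: N × 4.725 = 711.9, giving N = 151 N.
ΣFx = 0: friction at the foot balances the wall's push, so f = N_wall = 151 N.

f ≈ 151 N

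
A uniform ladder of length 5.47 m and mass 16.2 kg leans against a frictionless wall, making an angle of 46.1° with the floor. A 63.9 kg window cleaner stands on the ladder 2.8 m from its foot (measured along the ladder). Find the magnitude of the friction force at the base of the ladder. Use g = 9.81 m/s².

f ≈ 385 N

Sum moments about the foot of the ladder (the floor normal and friction both act there and drop out).
Ladder weight 16.2×9.81 = 158.9 N acts at 2.735 m along the ladder; its horizontal arm is 2.735·cos46.1° = 1.896 m → τ = 301.3 N·m clockwise.
Window cleaner: 63.9×9.81 = 626.9 N at 2.8 m → arm 1.942 m → τ = 1217 N·m clockwise.
Wall normal N acts horizontally at the top; its moment arm is the height L sinθ = 5.47·sin46.1° = 3.941 m, counterclockwise.
Setting net torque to zero: N × 3.941 = 1518 → N = 385 N.
ΣFx = 0: friction at the foot balances the wall's push, so f = N_wall = 385 N.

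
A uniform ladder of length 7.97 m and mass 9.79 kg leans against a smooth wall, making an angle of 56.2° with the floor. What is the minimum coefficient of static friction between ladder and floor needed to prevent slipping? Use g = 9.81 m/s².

Taking torques about the foot of the ladder:
Ladder weight 9.79×9.81 = 96.04 N acts at 3.985 m along the ladder; its horizontal arm is 3.985·cos56.2° = 2.217 m → τ = 212.9 N·m clockwise.
Wall normal N acts horizontally at the top; its moment arm is the height L sinθ = 7.97·sin56.2° = 6.623 m, counterclockwise.
For rotational equilibrium, N × 6.623 = 212.9, so N = 32.15 N.
ΣFx = 0 ⇒ f = N_wall = 32.15 N. ΣFy = 0 ⇒ N_floor = 96.04 N.
μ_min = f / N_floor = 32.15 / 96.04 = 0.335.

μ_min ≈ 0.335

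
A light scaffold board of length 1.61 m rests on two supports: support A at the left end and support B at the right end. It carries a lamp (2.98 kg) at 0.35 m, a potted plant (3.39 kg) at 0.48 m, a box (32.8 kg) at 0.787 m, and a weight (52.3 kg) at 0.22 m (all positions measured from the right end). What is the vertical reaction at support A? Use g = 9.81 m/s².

R_A ≈ 244 N

Sum moments about support B (its reaction then has zero moment arm).
Lamp: 2.98 × 9.81 = 29.23 N down at 0.35 m → arm 0.35 m, τ = 29.23 × 0.35 = 10.23 N·m counterclockwise.
Potted plant: 3.39 × 9.81 = 33.26 N down at 0.48 m → arm 0.48 m, τ = 33.26 × 0.48 = 15.96 N·m counterclockwise.
Box: 32.8 × 9.81 = 321.8 N down at 0.787 m → arm 0.787 m, τ = 321.8 × 0.787 = 253.3 N·m counterclockwise.
Weight: 52.3 × 9.81 = 513.1 N down at 0.22 m → arm 0.22 m, τ = 513.1 × 0.22 = 112.9 N·m counterclockwise.
Net load moment about support B = 392.4 N·m counterclockwise.
Reaction R at support A is upward at 1.61 m, arm 1.61 m → moment R × 1.61 clockwise.
Setting net torque to zero: R × 1.61 = 392.4 → R = 244 N.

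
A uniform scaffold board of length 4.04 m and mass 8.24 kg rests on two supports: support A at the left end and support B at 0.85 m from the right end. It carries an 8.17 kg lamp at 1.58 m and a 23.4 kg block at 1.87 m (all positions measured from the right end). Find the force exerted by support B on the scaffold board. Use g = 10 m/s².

Sum moments about support A (its reaction then has zero moment arm).
Beam weight: 8.24 × 10 = 82.4 N down at 2.02 m → arm 2.02 m, τ = 82.4 × 2.02 = 166.4 N·m clockwise.
Lamp: 8.17 × 10 = 81.7 N down at 1.58 m → arm 2.46 m, τ = 81.7 × 2.46 = 201 N·m clockwise.
Block: 23.4 × 10 = 234 N down at 1.87 m → arm 2.17 m, τ = 234 × 2.17 = 507.8 N·m clockwise.
Net load moment about support A = 875.2 N·m clockwise.
Reaction R at support B is upward at 0.85 m, arm 3.19 m → moment R × 3.19 counterclockwise.
Setting net torque to zero: R × 3.19 = 875.2 → R = 274 N.

R_B ≈ 274 N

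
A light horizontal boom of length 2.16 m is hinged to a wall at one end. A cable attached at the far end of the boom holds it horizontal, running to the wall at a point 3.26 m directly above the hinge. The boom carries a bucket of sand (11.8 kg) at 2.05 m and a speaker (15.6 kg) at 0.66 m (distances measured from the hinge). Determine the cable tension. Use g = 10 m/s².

T ≈ 192 N

Taking torques about the hinge:
Bucket of sand: 11.8 × 10 = 118 N down at 2.05 m → arm 2.05 m, τ = 118 × 2.05 = 241.9 N·m clockwise.
Speaker: 15.6 × 10 = 156 N down at 0.66 m → arm 0.66 m, τ = 156 × 0.66 = 103 N·m clockwise.
Total clockwise load moment = 344.9 N·m.
The cable tension T acts at 2.16 m; only its component perpendicular to the boom, T sinθ, produces torque. sinθ = h/√(h²+d²) = 3.26/√(3.26²+2.16²) = 0.8336.
Setting net torque to zero: T × 2.16 × 0.8336 = 344.9 → T = 344.9 / 1.801 = 192 N.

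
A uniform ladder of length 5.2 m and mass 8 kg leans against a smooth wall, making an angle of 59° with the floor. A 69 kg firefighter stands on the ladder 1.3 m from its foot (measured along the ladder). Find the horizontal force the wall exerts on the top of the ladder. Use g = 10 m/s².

N_wall ≈ 128 N

Take moments about the foot of the ladder.
Ladder weight 8×10 = 80 N acts at 2.6 m along the ladder; its horizontal arm is 2.6·cos59° = 1.339 m → τ = 107.1 N·m clockwise.
Firefighter: 69×10 = 690 N at 1.3 m → arm 0.6695 m → τ = 462 N·m clockwise.
Wall normal N acts horizontally at the top; its moment arm is the height L sinθ = 5.2·sin59° = 4.457 m, counterclockwise.
Balancing moments: N × 4.457 = 569.1, giving N = 128 N.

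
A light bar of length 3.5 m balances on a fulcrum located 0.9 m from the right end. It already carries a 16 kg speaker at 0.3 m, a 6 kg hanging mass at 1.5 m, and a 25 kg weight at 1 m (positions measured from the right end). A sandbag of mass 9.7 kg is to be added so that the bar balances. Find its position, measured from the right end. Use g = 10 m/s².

Taking torques about the fulcrum (at 0.9 m from the right end):
Speaker: 16 × 10 = 160 N down at 0.3 m → arm 0.6 m, τ = 160 × 0.6 = 96 N·m clockwise.
Hanging mass: 6 × 10 = 60 N down at 1.5 m → arm 0.6 m, τ = 60 × 0.6 = 36 N·m counterclockwise.
Weight: 25 × 10 = 250 N down at 1 m → arm 0.1 m, τ = 250 × 0.1 = 25 N·m counterclockwise.
Net moment of existing loads = 35 N·m clockwise.
The sandbag weighs 9.7 × 10 = 97 N and must supply an equal counterclockwise moment, so its lever arm about the fulcrum is 35 / 97 = 0.361 m.
That puts it at 0.9 + 0.361 = 1.26 m from the right end.

x ≈ 1.26 m from the right end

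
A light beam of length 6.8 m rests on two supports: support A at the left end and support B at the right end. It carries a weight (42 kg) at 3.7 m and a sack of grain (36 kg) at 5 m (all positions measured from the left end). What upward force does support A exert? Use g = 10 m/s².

About support B:
Weight: 42 × 10 = 420 N down at 3.7 m → arm 3.1 m, τ = 420 × 3.1 = 1302 N·m counterclockwise.
Sack of grain: 36 × 10 = 360 N down at 5 m → arm 1.8 m, τ = 360 × 1.8 = 648 N·m counterclockwise.
Net load moment about support B = 1950 N·m counterclockwise.
Reaction R at support A is upward at 0 m, arm 6.8 m → moment R × 6.8 clockwise.
For rotational equilibrium, R × 6.8 = 1950, so R = 287 N.

R_A ≈ 287 N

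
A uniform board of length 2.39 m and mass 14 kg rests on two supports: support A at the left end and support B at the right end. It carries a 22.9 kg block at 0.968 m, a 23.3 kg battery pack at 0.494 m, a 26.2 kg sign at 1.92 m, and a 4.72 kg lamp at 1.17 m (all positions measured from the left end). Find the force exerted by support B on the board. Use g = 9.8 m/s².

Choose support A as the axis so its reaction then has zero moment arm.
Beam weight: 14 × 9.8 = 137.2 N down at 1.195 m → arm 1.195 m, τ = 137.2 × 1.195 = 164 N·m clockwise.
Block: 22.9 × 9.8 = 224.4 N down at 0.968 m → arm 0.968 m, τ = 224.4 × 0.968 = 217.2 N·m clockwise.
Battery pack: 23.3 × 9.8 = 228.3 N down at 0.494 m → arm 0.494 m, τ = 228.3 × 0.494 = 112.8 N·m clockwise.
Sign: 26.2 × 9.8 = 256.8 N down at 1.92 m → arm 1.92 m, τ = 256.8 × 1.92 = 493.1 N·m clockwise.
Lamp: 4.72 × 9.8 = 46.26 N down at 1.17 m → arm 1.17 m, τ = 46.26 × 1.17 = 54.12 N·m clockwise.
Net load moment about support A = 1041 N·m clockwise.
Reaction R at support B is upward at 2.39 m, arm 2.39 m → moment R × 2.39 counterclockwise.
For rotational equilibrium, R × 2.39 = 1041, so R = 436 N.

R_B ≈ 436 N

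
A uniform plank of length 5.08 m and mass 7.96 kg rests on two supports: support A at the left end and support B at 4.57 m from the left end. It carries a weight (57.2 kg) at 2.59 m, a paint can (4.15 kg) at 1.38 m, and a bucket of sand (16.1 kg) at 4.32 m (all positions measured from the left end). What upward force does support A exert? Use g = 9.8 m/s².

Take moments about support B.
Beam weight: 7.96 × 9.8 = 78.01 N down at 2.54 m → arm 2.03 m, τ = 78.01 × 2.03 = 158.4 N·m counterclockwise.
Weight: 57.2 × 9.8 = 560.6 N down at 2.59 m → arm 1.98 m, τ = 560.6 × 1.98 = 1110 N·m counterclockwise.
Paint can: 4.15 × 9.8 = 40.67 N down at 1.38 m → arm 3.19 m, τ = 40.67 × 3.19 = 129.7 N·m counterclockwise.
Bucket of sand: 16.1 × 9.8 = 157.8 N down at 4.32 m → arm 0.25 m, τ = 157.8 × 0.25 = 39.45 N·m counterclockwise.
Net load moment about support B = 1438 N·m counterclockwise.
Reaction R at support A is upward at 0 m, arm 4.57 m → moment R × 4.57 clockwise.
Balancing moments: R × 4.57 = 1438, giving R = 315 N.

R_A ≈ 315 N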